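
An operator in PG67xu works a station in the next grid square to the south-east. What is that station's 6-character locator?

PG77at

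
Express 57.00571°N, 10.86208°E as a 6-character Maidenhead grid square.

JO57ka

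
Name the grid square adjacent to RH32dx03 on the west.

RH32cx93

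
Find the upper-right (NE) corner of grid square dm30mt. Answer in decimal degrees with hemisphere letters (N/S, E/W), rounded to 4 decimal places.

Field D=3, M=12: +3·20° lon, +12·10° lat → SW at lon -120°, lat 30°.
Square 3, 0: +3·2° lon, +0·1° lat → SW at lon -114°, lat 30°.
Subsquare m=12, t=19: +12·0.0833333° lon, +19·0.0416667° lat → SW at lon -113°, lat 30.7917°.
Cell spans 0.0833333° lon × 0.0416667° lat. NE corner is SW corner plus one full cell.
latitude 30.8333° N, longitude 112.9167° W.

30.8333° N, 112.9167° W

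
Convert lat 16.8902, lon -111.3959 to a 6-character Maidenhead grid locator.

DK46hv

Shift to the Maidenhead origin (180°W, 90°S): lon 68.6041, lat 106.8902.
Field: 68.6041/20 → 3 → D, 106.8902/10 → 10 → K; chars DK.
Square: 8.6041/2 → 4, 6.8902/1 → 6; chars 46.
Subsquare: 0.6041/0.0833333 → 7 → h, 0.8902/0.0416667 → 21 → v; chars hv.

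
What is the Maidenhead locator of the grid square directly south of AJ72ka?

AJ71kx

Latitude subsquare a = 0; −1 → -1, wraps to 23 = x, carry into square.
Latitude square 2; −1 → 1.
The longitude characters are unchanged.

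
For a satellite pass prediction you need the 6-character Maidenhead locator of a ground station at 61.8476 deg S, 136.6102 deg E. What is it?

Shift to the Maidenhead origin (180°W, 90°S): lon 316.6102, lat 28.1524.
Field (20°×10°, letters A–R): lon ⌊316.6102/20⌋ = 15 → P; lat ⌊28.1524/10⌋ = 2 → C.
Square (2°×1°, digits 0–9): lon ⌊16.6102/2⌋ = 8; lat ⌊8.1524/1⌋ = 8.
Subsquare (5′×2.5′, letters a–x): lon ⌊0.6102/0.0833333⌋ = 7 → h; lat ⌊0.1524/0.0416667⌋ = 3 → d.

PC88hd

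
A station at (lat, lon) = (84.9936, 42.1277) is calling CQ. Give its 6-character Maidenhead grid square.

Add 180° to longitude and 90° to latitude: 222.1277, 174.9936.
Field: lon ⌊222.1277/20⌋ = 11 → L; lat ⌊174.9936/10⌋ = 17 → R.
Square: lon ⌊2.1277/2⌋ = 1; lat ⌊4.9936/1⌋ = 4.
Subsquare: lon ⌊0.1277/0.0833333⌋ = 1 → b; lat ⌊0.9936/0.0416667⌋ = 23 → x.

LR14bx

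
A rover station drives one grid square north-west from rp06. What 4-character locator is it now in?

Longitude square 0; −1 → -1, wraps to 9, carry into field.
Longitude field R = 17; −1 → 16 = Q.
Latitude square 6; +1 → 7.

QP97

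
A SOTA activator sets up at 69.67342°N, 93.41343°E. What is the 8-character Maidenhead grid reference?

Offset from 180°W / 90°S: lon 273.41343°, lat 159.67342°.
Field: 273.41343/20 → 13 → N, 159.67342/10 → 15 → P; chars NP.
Square: 13.41343/2 → 6, 9.67342/1 → 9; chars 69.
Subsquare: 1.41343/0.0833333 → 16 → q, 0.67342/0.0416667 → 16 → q; chars qq.
Extended square: 0.08010/0.00833333 → 9, 0.00675/0.00416667 → 1; chars 91.

NP69qq91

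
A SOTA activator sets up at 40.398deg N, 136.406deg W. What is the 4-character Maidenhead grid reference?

CN10

Shift to the Maidenhead origin (180°W, 90°S): lon 43.59, lat 130.40.
Field: lon ⌊43.59/20⌋ = 2 → C; lat ⌊130.40/10⌋ = 13 → N.
Square: lon ⌊3.59/2⌋ = 1; lat ⌊0.40/1⌋ = 0.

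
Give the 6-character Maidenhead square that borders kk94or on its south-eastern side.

Longitude subsquare o = 14; +1 → 15 = p.
Latitude subsquare r = 17; −1 → 16 = q.

KK94pq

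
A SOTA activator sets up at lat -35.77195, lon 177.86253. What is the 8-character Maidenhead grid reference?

RF84wf34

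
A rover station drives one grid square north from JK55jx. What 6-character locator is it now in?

JK56ja

Latitude subsquare x = 23; +1 → 24, wraps to 0 = a, carry into square.
Latitude square 5; +1 → 6.
The longitude characters are unchanged.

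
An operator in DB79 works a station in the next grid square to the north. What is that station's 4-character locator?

DC70

Latitude square 9; +1 → 10, wraps to 0, carry into field.
Latitude field B = 1; +1 → 2 = C.
The longitude characters are unchanged.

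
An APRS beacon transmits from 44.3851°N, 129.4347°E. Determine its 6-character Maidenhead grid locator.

PN44rj

Shift to the Maidenhead origin (180°W, 90°S): lon 309.4347, lat 134.3851.
Field: lon ⌊309.4347/20⌋ = 15 → P; lat ⌊134.3851/10⌋ = 13 → N.
Square: lon ⌊9.4347/2⌋ = 4; lat ⌊4.3851/1⌋ = 4.
Subsquare: lon ⌊1.4347/0.0833333⌋ = 17 → r; lat ⌊0.3851/0.0416667⌋ = 9 → j.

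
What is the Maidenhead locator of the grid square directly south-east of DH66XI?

Longitude subsquare x = 23; +1 → 24, wraps to 0 = a, carry into square.
Longitude square 6; +1 → 7.
Latitude subsquare i = 8; −1 → 7 = h.

DH76ah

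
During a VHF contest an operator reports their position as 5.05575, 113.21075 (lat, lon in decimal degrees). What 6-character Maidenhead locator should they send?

OJ65ob

Add 180° to longitude and 90° to latitude: 293.2108, 95.0558.
Field (20°×10°, letters A–R): lon ⌊293.2108/20⌋ = 14 → O; lat ⌊95.0558/10⌋ = 9 → J.
Square (2°×1°, digits 0–9): lon ⌊13.2108/2⌋ = 6; lat ⌊5.0558/1⌋ = 5.
Subsquare (5′×2.5′, letters a–x): lon ⌊1.2108/0.0833333⌋ = 14 → o; lat ⌊0.0558/0.0416667⌋ = 1 → b.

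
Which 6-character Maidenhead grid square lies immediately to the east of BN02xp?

BN12ap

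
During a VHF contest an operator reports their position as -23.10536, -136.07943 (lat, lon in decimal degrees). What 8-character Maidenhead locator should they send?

Add 180° to longitude and 90° to latitude: 43.92057, 66.89464.
Field (20°×10°, letters A–R): 43.92057/20 → 2 → C, 66.89464/10 → 6 → G; chars CG.
Square (2°×1°, digits 0–9): 3.92057/2 → 1, 6.89464/1 → 6; chars 16.
Subsquare (5′×2.5′, letters a–x): 1.92057/0.0833333 → 23 → x, 0.89464/0.0416667 → 21 → v; chars xv.
Extended square (30″×15″, digits 0–9): 0.00390/0.00833333 → 0, 0.01964/0.00416667 → 4; chars 04.

CG16xv04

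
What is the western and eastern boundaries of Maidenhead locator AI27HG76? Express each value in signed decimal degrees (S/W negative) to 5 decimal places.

-175.35833, -175.35000

Field A=0, I=8: +0·20° lon, +8·10° lat → SW at lon -180°, lat -10°.
Square 2, 7: +2·2° lon, +7·1° lat → SW at lon -176°, lat -3°.
Subsquare h=7, g=6: +7·0.0833333° lon, +6·0.0416667° lat → SW at lon -175.417°, lat -2.75°.
Extended square 7, 6: +7·0.00833333° lon, +6·0.00416667° lat → SW at lon -175.358°, lat -2.725°.
Cell spans 0.00833333° lon × 0.00416667° lat.
west -175.35833, east -175.35000.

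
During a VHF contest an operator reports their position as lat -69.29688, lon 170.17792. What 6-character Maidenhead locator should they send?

RC50cq

Add 180° to longitude and 90° to latitude: 350.1779, 20.7031.
Field: 350.1779/20 → 17 → R, 20.7031/10 → 2 → C; chars RC.
Square: 10.1779/2 → 5, 0.7031/1 → 0; chars 50.
Subsquare: 0.1779/0.0833333 → 2 → c, 0.7031/0.0416667 → 16 → q; chars cq.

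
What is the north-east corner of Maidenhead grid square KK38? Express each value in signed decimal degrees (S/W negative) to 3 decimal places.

19.000, 28.000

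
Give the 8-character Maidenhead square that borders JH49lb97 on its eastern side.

Longitude extended square 9; +1 → 10, wraps to 0, carry into subsquare.
Longitude subsquare l = 11; +1 → 12 = m.
The latitude characters are unchanged.

JH49mb07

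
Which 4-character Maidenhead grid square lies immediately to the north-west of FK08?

Longitude square 0; −1 → -1, wraps to 9, carry into field.
Longitude field F = 5; −1 → 4 = E.
Latitude square 8; +1 → 9.

EK99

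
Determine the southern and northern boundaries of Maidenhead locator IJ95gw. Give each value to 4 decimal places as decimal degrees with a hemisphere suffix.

Field I=8, J=9: +8·20° lon, +9·10° lat → SW at lon -20°, lat 0°.
Square 9, 5: +9·2° lon, +5·1° lat → SW at lon -2°, lat 5°.
Subsquare g=6, w=22: +6·0.0833333° lon, +22·0.0416667° lat → SW at lon -1.5°, lat 5.91667°.
Cell spans 0.0833333° lon × 0.0416667° lat.
south 5.9167° N, north 5.9583° N.

5.9167° N, 5.9583° N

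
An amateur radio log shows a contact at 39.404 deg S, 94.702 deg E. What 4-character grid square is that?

NF70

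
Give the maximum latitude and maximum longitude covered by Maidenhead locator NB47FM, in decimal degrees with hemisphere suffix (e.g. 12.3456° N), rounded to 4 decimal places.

72.4583° S, 88.5000° E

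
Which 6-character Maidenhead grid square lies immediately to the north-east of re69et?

RE69fu

Longitude subsquare e = 4; +1 → 5 = f.
Latitude subsquare t = 19; +1 → 20 = u.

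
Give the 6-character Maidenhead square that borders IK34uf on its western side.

IK34tf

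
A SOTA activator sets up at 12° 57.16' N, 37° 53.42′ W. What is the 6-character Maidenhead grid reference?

Shift to the Maidenhead origin (180°W, 90°S): lon 142.1097, lat 102.9527.
Field: lon ⌊142.1097/20⌋ = 7 → H; lat ⌊102.9527/10⌋ = 10 → K.
Square: lon ⌊2.1097/2⌋ = 1; lat ⌊2.9527/1⌋ = 2.
Subsquare: lon ⌊0.1097/0.0833333⌋ = 1 → b; lat ⌊0.9527/0.0416667⌋ = 22 → w.

HK12bw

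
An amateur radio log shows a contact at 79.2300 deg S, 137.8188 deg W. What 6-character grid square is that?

CB10cs

Add 180° to longitude and 90° to latitude: 42.1812, 10.7700.
Field: lon ⌊42.1812/20⌋ = 2 → C; lat ⌊10.7700/10⌋ = 1 → B.
Square: lon ⌊2.1812/2⌋ = 1; lat ⌊0.7700/1⌋ = 0.
Subsquare: lon ⌊0.1812/0.0833333⌋ = 2 → c; lat ⌊0.7700/0.0416667⌋ = 18 → s.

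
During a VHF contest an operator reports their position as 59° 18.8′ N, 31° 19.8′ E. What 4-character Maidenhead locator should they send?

KO59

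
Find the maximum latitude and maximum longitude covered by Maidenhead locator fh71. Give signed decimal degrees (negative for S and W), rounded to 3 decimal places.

-18.000, -64.000

Field F=5, H=7: +5·20° lon, +7·10° lat → SW at lon -80°, lat -20°.
Square 7, 1: +7·2° lon, +1·1° lat → SW at lon -66°, lat -19°.
Cell spans 2° lon × 1° lat. NE corner is SW corner plus one full cell.
latitude -18.000, longitude -64.000.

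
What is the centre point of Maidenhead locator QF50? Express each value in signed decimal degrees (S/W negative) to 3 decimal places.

Field Q=16, F=5: +16·20° lon, +5·10° lat → SW at lon 140°, lat -40°.
Square 5, 0: +5·2° lon, +0·1° lat → SW at lon 150°, lat -40°.
Cell spans 2° lon × 1° lat. Centre is SW corner plus half of each.
latitude -39.500, longitude 151.000.

-39.500, 151.000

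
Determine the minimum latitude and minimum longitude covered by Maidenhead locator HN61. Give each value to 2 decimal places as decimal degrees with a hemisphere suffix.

Field H=7, N=13: +7·20° lon, +13·10° lat → SW at lon -40°, lat 40°.
Square 6, 1: +6·2° lon, +1·1° lat → SW at lon -28°, lat 41°.
latitude 41.00° N, longitude 28.00° W.

41.00° N, 28.00° W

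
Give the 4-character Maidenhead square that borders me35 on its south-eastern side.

ME44

Longitude square 3; +1 → 4.
Latitude square 5; −1 → 4.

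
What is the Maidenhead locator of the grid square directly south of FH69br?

FH69bq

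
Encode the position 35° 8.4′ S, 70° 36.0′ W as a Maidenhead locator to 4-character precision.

FF44

Add 180° to longitude and 90° to latitude: 109.40, 54.86.
Field (20°×10°, letters A–R): 109.40/20 → 5 → F, 54.86/10 → 5 → F; chars FF.
Square (2°×1°, digits 0–9): 9.40/2 → 4, 4.86/1 → 4; chars 44.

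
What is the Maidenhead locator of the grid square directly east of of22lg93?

OF22mg03

Longitude extended square 9; +1 → 10, wraps to 0, carry into subsquare.
Longitude subsquare l = 11; +1 → 12 = m.
The latitude characters are unchanged.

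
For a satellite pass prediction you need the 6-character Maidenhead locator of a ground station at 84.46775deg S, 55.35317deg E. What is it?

LA75qm

Shift to the Maidenhead origin (180°W, 90°S): lon 235.3532, lat 5.5323.
Field (20°×10°, letters A–R): lon ⌊235.3532/20⌋ = 11 → L; lat ⌊5.5323/10⌋ = 0 → A.
Square (2°×1°, digits 0–9): lon ⌊15.3532/2⌋ = 7; lat ⌊5.5323/1⌋ = 5.
Subsquare (5′×2.5′, letters a–x): lon ⌊1.3532/0.0833333⌋ = 16 → q; lat ⌊0.5323/0.0416667⌋ = 12 → m.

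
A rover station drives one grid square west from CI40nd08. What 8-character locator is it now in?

Longitude extended square 0; −1 → -1, wraps to 9, carry into subsquare.
Longitude subsquare n = 13; −1 → 12 = m.
The latitude characters are unchanged.

CI40md98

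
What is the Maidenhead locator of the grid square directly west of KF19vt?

KF19ut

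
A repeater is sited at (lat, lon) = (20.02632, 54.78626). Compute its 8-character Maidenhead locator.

LL70ja46

Shift to the Maidenhead origin (180°W, 90°S): lon 234.78626, lat 110.02632.
Field: lon ⌊234.78626/20⌋ = 11 → L; lat ⌊110.02632/10⌋ = 11 → L.
Square: lon ⌊14.78626/2⌋ = 7; lat ⌊0.02632/1⌋ = 0.
Subsquare: lon ⌊0.78626/0.0833333⌋ = 9 → j; lat ⌊0.02632/0.0416667⌋ = 0 → a.
Extended square: lon ⌊0.03626/0.00833333⌋ = 4; lat ⌊0.02632/0.00416667⌋ = 6.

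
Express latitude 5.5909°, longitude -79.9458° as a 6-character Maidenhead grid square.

Shift to the Maidenhead origin (180°W, 90°S): lon 100.0542, lat 95.5909.
Field (20°×10°, letters A–R): 100.0542/20 → 5 → F, 95.5909/10 → 9 → J; chars FJ.
Square (2°×1°, digits 0–9): 0.0542/2 → 0, 5.5909/1 → 5; chars 05.
Subsquare (5′×2.5′, letters a–x): 0.0542/0.0833333 → 0 → a, 0.5909/0.0416667 → 14 → o; chars ao.

FJ05ao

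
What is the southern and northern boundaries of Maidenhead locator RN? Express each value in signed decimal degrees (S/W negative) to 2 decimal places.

40.00, 50.00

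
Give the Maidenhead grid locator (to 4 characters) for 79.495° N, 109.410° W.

DQ59

Shift to the Maidenhead origin (180°W, 90°S): lon 70.59, lat 169.50.
Field (20°×10°, letters A–R): 70.59/20 → 3 → D, 169.50/10 → 16 → Q; chars DQ.
Square (2°×1°, digits 0–9): 10.59/2 → 5, 9.50/1 → 9; chars 59.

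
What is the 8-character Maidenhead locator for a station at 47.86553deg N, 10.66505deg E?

Shift to the Maidenhead origin (180°W, 90°S): lon 190.66505, lat 137.86553.
Field (20°×10°, letters A–R): lon ⌊190.66505/20⌋ = 9 → J; lat ⌊137.86553/10⌋ = 13 → N.
Square (2°×1°, digits 0–9): lon ⌊10.66505/2⌋ = 5; lat ⌊7.86553/1⌋ = 7.
Subsquare (5′×2.5′, letters a–x): lon ⌊0.66505/0.0833333⌋ = 7 → h; lat ⌊0.86553/0.0416667⌋ = 20 → u.
Extended square (30″×15″, digits 0–9): lon ⌊0.08172/0.00833333⌋ = 9; lat ⌊0.03220/0.00416667⌋ = 7.

JN57hu97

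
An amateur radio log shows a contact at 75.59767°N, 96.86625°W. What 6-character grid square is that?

Shift to the Maidenhead origin (180°W, 90°S): lon 83.1338, lat 165.5977.
Field (20°×10°, letters A–R): 83.1338/20 → 4 → E, 165.5977/10 → 16 → Q; chars EQ.
Square (2°×1°, digits 0–9): 3.1338/2 → 1, 5.5977/1 → 5; chars 15.
Subsquare (5′×2.5′, letters a–x): 1.1338/0.0833333 → 13 → n, 0.5977/0.0416667 → 14 → o; chars no.

EQ15no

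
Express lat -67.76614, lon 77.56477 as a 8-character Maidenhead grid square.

MC82sf76

Shift to the Maidenhead origin (180°W, 90°S): lon 257.56477, lat 22.23386.
Field (20°×10°, letters A–R): lon ⌊257.56477/20⌋ = 12 → M; lat ⌊22.23386/10⌋ = 2 → C.
Square (2°×1°, digits 0–9): lon ⌊17.56477/2⌋ = 8; lat ⌊2.23386/1⌋ = 2.
Subsquare (5′×2.5′, letters a–x): lon ⌊1.56477/0.0833333⌋ = 18 → s; lat ⌊0.23386/0.0416667⌋ = 5 → f.
Extended square (30″×15″, digits 0–9): lon ⌊0.06477/0.00833333⌋ = 7; lat ⌊0.02553/0.00416667⌋ = 6.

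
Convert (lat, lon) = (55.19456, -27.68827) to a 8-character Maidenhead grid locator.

HO65de76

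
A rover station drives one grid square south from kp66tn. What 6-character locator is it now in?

KP66tm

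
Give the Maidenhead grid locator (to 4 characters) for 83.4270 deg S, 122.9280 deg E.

PA16

Offset from 180°W / 90°S: lon 302.93°, lat 6.57°.
Field (20°×10°, letters A–R): lon ⌊302.93/20⌋ = 15 → P; lat ⌊6.57/10⌋ = 0 → A.
Square (2°×1°, digits 0–9): lon ⌊2.93/2⌋ = 1; lat ⌊6.57/1⌋ = 6.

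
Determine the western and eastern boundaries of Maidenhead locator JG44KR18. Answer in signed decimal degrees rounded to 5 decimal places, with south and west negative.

8.84167, 8.85000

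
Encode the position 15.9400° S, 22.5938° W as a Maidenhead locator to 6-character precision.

HH84qb

Offset from 180°W / 90°S: lon 157.4062°, lat 74.0600°.
Field: lon ⌊157.4062/20⌋ = 7 → H; lat ⌊74.0600/10⌋ = 7 → H.
Square: lon ⌊17.4062/2⌋ = 8; lat ⌊4.0600/1⌋ = 4.
Subsquare: lon ⌊1.4062/0.0833333⌋ = 16 → q; lat ⌊0.0600/0.0416667⌋ = 1 → b.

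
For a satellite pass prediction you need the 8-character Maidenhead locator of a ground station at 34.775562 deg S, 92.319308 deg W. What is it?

Add 180° to longitude and 90° to latitude: 87.68069, 55.22444.
Field: 87.68069/20 → 4 → E, 55.22444/10 → 5 → F; chars EF.
Square: 7.68069/2 → 3, 5.22444/1 → 5; chars 35.
Subsquare: 1.68069/0.0833333 → 20 → u, 0.22444/0.0416667 → 5 → f; chars uf.
Extended square: 0.01403/0.00833333 → 1, 0.01610/0.00416667 → 3; chars 13.

EF35uf13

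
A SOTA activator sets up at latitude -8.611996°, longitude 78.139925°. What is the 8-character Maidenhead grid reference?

Offset from 180°W / 90°S: lon 258.13993°, lat 81.38800°.
Field (20°×10°, letters A–R): 258.13993/20 → 12 → M, 81.38800/10 → 8 → I; chars MI.
Square (2°×1°, digits 0–9): 18.13993/2 → 9, 1.38800/1 → 1; chars 91.
Subsquare (5′×2.5′, letters a–x): 0.13993/0.0833333 → 1 → b, 0.38800/0.0416667 → 9 → j; chars bj.
Extended square (30″×15″, digits 0–9): 0.05659/0.00833333 → 6, 0.01300/0.00416667 → 3; chars 63.

MI91bj63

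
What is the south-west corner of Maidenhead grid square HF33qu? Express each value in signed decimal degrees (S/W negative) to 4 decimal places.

-36.1667, -32.6667

Field H=7, F=5: +7·20° lon, +5·10° lat → SW at lon -40°, lat -40°.
Square 3, 3: +3·2° lon, +3·1° lat → SW at lon -34°, lat -37°.
Subsquare q=16, u=20: +16·0.0833333° lon, +20·0.0416667° lat → SW at lon -32.6667°, lat -36.1667°.
latitude -36.1667, longitude -32.6667.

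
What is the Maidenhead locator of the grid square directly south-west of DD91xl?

DD91wk

Longitude subsquare x = 23; −1 → 22 = w.
Latitude subsquare l = 11; −1 → 10 = k.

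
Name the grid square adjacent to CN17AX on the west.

CN07xx

Longitude subsquare a = 0; −1 → -1, wraps to 23 = x, carry into square.
Longitude square 1; −1 → 0.
The latitude characters are unchanged.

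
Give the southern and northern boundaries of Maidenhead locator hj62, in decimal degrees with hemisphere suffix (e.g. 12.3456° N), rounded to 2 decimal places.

2.00° N, 3.00° N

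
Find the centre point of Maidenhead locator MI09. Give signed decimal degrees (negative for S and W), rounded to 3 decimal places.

-0.500, 61.000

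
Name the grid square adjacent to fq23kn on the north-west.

Longitude subsquare k = 10; −1 → 9 = j.
Latitude subsquare n = 13; +1 → 14 = o.

FQ23jo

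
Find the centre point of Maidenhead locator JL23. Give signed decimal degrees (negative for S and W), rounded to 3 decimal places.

Field J=9, L=11: +9·20° lon, +11·10° lat → SW at lon 0°, lat 20°.
Square 2, 3: +2·2° lon, +3·1° lat → SW at lon 4°, lat 23°.
Cell spans 2° lon × 1° lat. Centre is SW corner plus half of each.
latitude 23.500, longitude 5.000.

23.500, 5.000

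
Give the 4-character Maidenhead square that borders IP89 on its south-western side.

IP78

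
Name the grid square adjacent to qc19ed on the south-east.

QC19fc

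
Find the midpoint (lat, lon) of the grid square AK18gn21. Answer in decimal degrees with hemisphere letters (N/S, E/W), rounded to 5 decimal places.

18.54792° N, 177.47917° W

Field A=0, K=10: +0·20° lon, +10·10° lat → SW at lon -180°, lat 10°.
Square 1, 8: +1·2° lon, +8·1° lat → SW at lon -178°, lat 18°.
Subsquare g=6, n=13: +6·0.0833333° lon, +13·0.0416667° lat → SW at lon -177.5°, lat 18.5417°.
Extended square 2, 1: +2·0.00833333° lon, +1·0.00416667° lat → SW at lon -177.483°, lat 18.5458°.
Cell spans 0.00833333° lon × 0.00416667° lat. Centre is SW corner plus half of each.
latitude 18.54792° N, longitude 177.47917° W.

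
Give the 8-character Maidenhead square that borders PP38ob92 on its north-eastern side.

PP38pb03

Longitude extended square 9; +1 → 10, wraps to 0, carry into subsquare.
Longitude subsquare o = 14; +1 → 15 = p.
Latitude extended square 2; +1 → 3.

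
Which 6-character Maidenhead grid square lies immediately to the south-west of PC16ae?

Longitude subsquare a = 0; −1 → -1, wraps to 23 = x, carry into square.
Longitude square 1; −1 → 0.
Latitude subsquare e = 4; −1 → 3 = d.

PC06xd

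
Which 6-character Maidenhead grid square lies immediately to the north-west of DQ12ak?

DQ02xl

Longitude subsquare a = 0; −1 → -1, wraps to 23 = x, carry into square.
Longitude square 1; −1 → 0.
Latitude subsquare k = 10; +1 → 11 = l.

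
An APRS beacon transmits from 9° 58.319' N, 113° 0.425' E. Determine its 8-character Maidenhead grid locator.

OJ69mx03

Offset from 180°W / 90°S: lon 293.00708°, lat 99.97198°.
Field (20°×10°, letters A–R): lon ⌊293.00708/20⌋ = 14 → O; lat ⌊99.97198/10⌋ = 9 → J.
Square (2°×1°, digits 0–9): lon ⌊13.00708/2⌋ = 6; lat ⌊9.97198/1⌋ = 9.
Subsquare (5′×2.5′, letters a–x): lon ⌊1.00708/0.0833333⌋ = 12 → m; lat ⌊0.97198/0.0416667⌋ = 23 → x.
Extended square (30″×15″, digits 0–9): lon ⌊0.00708/0.00833333⌋ = 0; lat ⌊0.01365/0.00416667⌋ = 3.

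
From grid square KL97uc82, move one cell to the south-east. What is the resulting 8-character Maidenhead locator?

Longitude extended square 8; +1 → 9.
Latitude extended square 2; −1 → 1.

KL97uc91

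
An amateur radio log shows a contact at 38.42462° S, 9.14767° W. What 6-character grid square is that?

IF51kn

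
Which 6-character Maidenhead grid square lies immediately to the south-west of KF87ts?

KF87sr

Longitude subsquare t = 19; −1 → 18 = s.
Latitude subsquare s = 18; −1 → 17 = r.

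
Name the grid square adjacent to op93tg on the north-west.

OP93sh

Longitude subsquare t = 19; −1 → 18 = s.
Latitude subsquare g = 6; +1 → 7 = h.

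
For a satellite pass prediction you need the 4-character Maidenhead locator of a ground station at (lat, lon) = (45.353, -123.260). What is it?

Shift to the Maidenhead origin (180°W, 90°S): lon 56.74, lat 135.35.
Field (20°×10°, letters A–R): lon ⌊56.74/20⌋ = 2 → C; lat ⌊135.35/10⌋ = 13 → N.
Square (2°×1°, digits 0–9): lon ⌊16.74/2⌋ = 8; lat ⌊5.35/1⌋ = 5.

CN85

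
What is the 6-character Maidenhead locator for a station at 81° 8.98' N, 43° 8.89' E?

LR11nd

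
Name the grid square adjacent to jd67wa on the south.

Latitude subsquare a = 0; −1 → -1, wraps to 23 = x, carry into square.
Latitude square 7; −1 → 6.
The longitude characters are unchanged.

JD66wx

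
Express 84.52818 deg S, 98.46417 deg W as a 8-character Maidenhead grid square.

Offset from 180°W / 90°S: lon 81.53583°, lat 5.47182°.
Field: lon ⌊81.53583/20⌋ = 4 → E; lat ⌊5.47182/10⌋ = 0 → A.
Square: lon ⌊1.53583/2⌋ = 0; lat ⌊5.47182/1⌋ = 5.
Subsquare: lon ⌊1.53583/0.0833333⌋ = 18 → s; lat ⌊0.47182/0.0416667⌋ = 11 → l.
Extended square: lon ⌊0.03583/0.00833333⌋ = 4; lat ⌊0.01349/0.00416667⌋ = 3.

EA05sl43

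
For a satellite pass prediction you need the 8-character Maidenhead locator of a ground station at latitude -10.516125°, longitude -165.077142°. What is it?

AH79ll06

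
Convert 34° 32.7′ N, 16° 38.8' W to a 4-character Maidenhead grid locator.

IM14

Offset from 180°W / 90°S: lon 163.35°, lat 124.55°.
Field: 163.35/20 → 8 → I, 124.55/10 → 12 → M; chars IM.
Square: 3.35/2 → 1, 4.55/1 → 4; chars 14.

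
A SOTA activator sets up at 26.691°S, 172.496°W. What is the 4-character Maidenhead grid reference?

Offset from 180°W / 90°S: lon 7.50°, lat 63.31°.
Field (20°×10°, letters A–R): 7.50/20 → 0 → A, 63.31/10 → 6 → G; chars AG.
Square (2°×1°, digits 0–9): 7.50/2 → 3, 3.31/1 → 3; chars 33.

AG33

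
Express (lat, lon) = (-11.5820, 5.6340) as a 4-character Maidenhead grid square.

JH28

Add 180° to longitude and 90° to latitude: 185.63, 78.42.
Field: 185.63/20 → 9 → J, 78.42/10 → 7 → H; chars JH.
Square: 5.63/2 → 2, 8.42/1 → 8; chars 28.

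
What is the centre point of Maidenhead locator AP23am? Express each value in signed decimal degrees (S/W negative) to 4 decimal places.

63.5208, -175.9583

Field A=0, P=15: +0·20° lon, +15·10° lat → SW at lon -180°, lat 60°.
Square 2, 3: +2·2° lon, +3·1° lat → SW at lon -176°, lat 63°.
Subsquare a=0, m=12: +0·0.0833333° lon, +12·0.0416667° lat → SW at lon -176°, lat 63.5°.
Cell spans 0.0833333° lon × 0.0416667° lat. Centre is SW corner plus half of each.
latitude 63.5208, longitude -175.9583.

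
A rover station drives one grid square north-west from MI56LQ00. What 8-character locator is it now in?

Longitude extended square 0; −1 → -1, wraps to 9, carry into subsquare.
Longitude subsquare l = 11; −1 → 10 = k.
Latitude extended square 0; +1 → 1.

MI56kq91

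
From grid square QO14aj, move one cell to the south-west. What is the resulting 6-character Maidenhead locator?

QO04xi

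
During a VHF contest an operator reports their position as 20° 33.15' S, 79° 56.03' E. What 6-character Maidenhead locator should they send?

Add 180° to longitude and 90° to latitude: 259.9338, 69.4475.
Field: lon ⌊259.9338/20⌋ = 12 → M; lat ⌊69.4475/10⌋ = 6 → G.
Square: lon ⌊19.9338/2⌋ = 9; lat ⌊9.4475/1⌋ = 9.
Subsquare: lon ⌊1.9338/0.0833333⌋ = 23 → x; lat ⌊0.4475/0.0416667⌋ = 10 → k.

MG99xk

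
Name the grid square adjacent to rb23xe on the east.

RB33ae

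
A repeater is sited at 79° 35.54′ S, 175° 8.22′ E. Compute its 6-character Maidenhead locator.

Offset from 180°W / 90°S: lon 355.1370°, lat 10.4077°.
Field (20°×10°, letters A–R): 355.1370/20 → 17 → R, 10.4077/10 → 1 → B; chars RB.
Square (2°×1°, digits 0–9): 15.1370/2 → 7, 0.4077/1 → 0; chars 70.
Subsquare (5′×2.5′, letters a–x): 1.1370/0.0833333 → 13 → n, 0.4077/0.0416667 → 9 → j; chars nj.

RB70nj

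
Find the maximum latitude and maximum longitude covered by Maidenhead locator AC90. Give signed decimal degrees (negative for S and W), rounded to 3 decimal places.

-69.000, -160.000

Field A=0, C=2: +0·20° lon, +2·10° lat → SW at lon -180°, lat -70°.
Square 9, 0: +9·2° lon, +0·1° lat → SW at lon -162°, lat -70°.
Cell spans 2° lon × 1° lat. NE corner is SW corner plus one full cell.
latitude -69.000, longitude -160.000.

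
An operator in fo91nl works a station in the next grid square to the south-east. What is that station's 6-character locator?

FO91ok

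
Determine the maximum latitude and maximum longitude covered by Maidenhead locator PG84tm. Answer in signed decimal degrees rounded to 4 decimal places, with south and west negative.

-25.4583, 137.6667

Field P=15, G=6: +15·20° lon, +6·10° lat → SW at lon 120°, lat -30°.
Square 8, 4: +8·2° lon, +4·1° lat → SW at lon 136°, lat -26°.
Subsquare t=19, m=12: +19·0.0833333° lon, +12·0.0416667° lat → SW at lon 137.583°, lat -25.5°.
Cell spans 0.0833333° lon × 0.0416667° lat. NE corner is SW corner plus one full cell.
latitude -25.4583, longitude 137.6667.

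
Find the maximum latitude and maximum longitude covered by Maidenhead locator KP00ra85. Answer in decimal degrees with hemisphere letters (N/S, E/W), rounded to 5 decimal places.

Field K=10, P=15: +10·20° lon, +15·10° lat → SW at lon 20°, lat 60°.
Square 0, 0: +0·2° lon, +0·1° lat → SW at lon 20°, lat 60°.
Subsquare r=17, a=0: +17·0.0833333° lon, +0·0.0416667° lat → SW at lon 21.4167°, lat 60°.
Extended square 8, 5: +8·0.00833333° lon, +5·0.00416667° lat → SW at lon 21.4833°, lat 60.0208°.
Cell spans 0.00833333° lon × 0.00416667° lat. NE corner is SW corner plus one full cell.
latitude 60.02500° N, longitude 21.49167° E.

60.02500° N, 21.49167° E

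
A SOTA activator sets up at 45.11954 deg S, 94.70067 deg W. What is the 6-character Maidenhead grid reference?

Add 180° to longitude and 90° to latitude: 85.2993, 44.8805.
Field (20°×10°, letters A–R): 85.2993/20 → 4 → E, 44.8805/10 → 4 → E; chars EE.
Square (2°×1°, digits 0–9): 5.2993/2 → 2, 4.8805/1 → 4; chars 24.
Subsquare (5′×2.5′, letters a–x): 1.2993/0.0833333 → 15 → p, 0.8805/0.0416667 → 21 → v; chars pv.

EE24pv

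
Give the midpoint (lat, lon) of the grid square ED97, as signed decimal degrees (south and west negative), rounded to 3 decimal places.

Field E=4, D=3: +4·20° lon, +3·10° lat → SW at lon -100°, lat -60°.
Square 9, 7: +9·2° lon, +7·1° lat → SW at lon -82°, lat -53°.
Cell spans 2° lon × 1° lat. Centre is SW corner plus half of each.
latitude -52.500, longitude -81.000.

-52.500, -81.000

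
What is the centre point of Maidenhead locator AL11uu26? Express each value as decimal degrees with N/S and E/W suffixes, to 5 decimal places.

21.86042° N, 176.31250° W

Field A=0, L=11: +0·20° lon, +11·10° lat → SW at lon -180°, lat 20°.
Square 1, 1: +1·2° lon, +1·1° lat → SW at lon -178°, lat 21°.
Subsquare u=20, u=20: +20·0.0833333° lon, +20·0.0416667° lat → SW at lon -176.333°, lat 21.8333°.
Extended square 2, 6: +2·0.00833333° lon, +6·0.00416667° lat → SW at lon -176.317°, lat 21.8583°.
Cell spans 0.00833333° lon × 0.00416667° lat. Centre is SW corner plus half of each.
latitude 21.86042° N, longitude 176.31250° W.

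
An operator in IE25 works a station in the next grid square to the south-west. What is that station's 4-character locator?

Longitude square 2; −1 → 1.
Latitude square 5; −1 → 4.

IE14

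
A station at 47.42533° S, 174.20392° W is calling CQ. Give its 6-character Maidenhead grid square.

Add 180° to longitude and 90° to latitude: 5.7961, 42.5747.
Field (20°×10°, letters A–R): 5.7961/20 → 0 → A, 42.5747/10 → 4 → E; chars AE.
Square (2°×1°, digits 0–9): 5.7961/2 → 2, 2.5747/1 → 2; chars 22.
Subsquare (5′×2.5′, letters a–x): 1.7961/0.0833333 → 21 → v, 0.5747/0.0416667 → 13 → n; chars vn.

AE22vn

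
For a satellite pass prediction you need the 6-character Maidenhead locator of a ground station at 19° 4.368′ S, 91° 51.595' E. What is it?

NH50ww

Add 180° to longitude and 90° to latitude: 271.8599, 70.9272.
Field (20°×10°, letters A–R): 271.8599/20 → 13 → N, 70.9272/10 → 7 → H; chars NH.
Square (2°×1°, digits 0–9): 11.8599/2 → 5, 0.9272/1 → 0; chars 50.
Subsquare (5′×2.5′, letters a–x): 1.8599/0.0833333 → 22 → w, 0.9272/0.0416667 → 22 → w; chars ww.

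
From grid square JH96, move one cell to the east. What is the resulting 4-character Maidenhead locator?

KH06

Longitude square 9; +1 → 10, wraps to 0, carry into field.
Longitude field J = 9; +1 → 10 = K.
The latitude characters are unchanged.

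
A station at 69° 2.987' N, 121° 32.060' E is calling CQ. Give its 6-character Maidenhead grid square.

Offset from 180°W / 90°S: lon 301.5343°, lat 159.0498°.
Field: lon ⌊301.5343/20⌋ = 15 → P; lat ⌊159.0498/10⌋ = 15 → P.
Square: lon ⌊1.5343/2⌋ = 0; lat ⌊9.0498/1⌋ = 9.
Subsquare: lon ⌊1.5343/0.0833333⌋ = 18 → s; lat ⌊0.0498/0.0416667⌋ = 1 → b.

PP09sb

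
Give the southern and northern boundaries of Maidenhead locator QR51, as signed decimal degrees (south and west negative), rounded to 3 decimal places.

Field Q=16, R=17: +16·20° lon, +17·10° lat → SW at lon 140°, lat 80°.
Square 5, 1: +5·2° lon, +1·1° lat → SW at lon 150°, lat 81°.
Cell spans 2° lon × 1° lat.
south 81.000, north 82.000.

81.000, 82.000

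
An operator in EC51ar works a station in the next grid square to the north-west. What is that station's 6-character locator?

Longitude subsquare a = 0; −1 → -1, wraps to 23 = x, carry into square.
Longitude square 5; −1 → 4.
Latitude subsquare r = 17; +1 → 18 = s.

EC41xs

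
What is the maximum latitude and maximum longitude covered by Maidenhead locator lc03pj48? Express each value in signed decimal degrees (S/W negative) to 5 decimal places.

Field L=11, C=2: +11·20° lon, +2·10° lat → SW at lon 40°, lat -70°.
Square 0, 3: +0·2° lon, +3·1° lat → SW at lon 40°, lat -67°.
Subsquare p=15, j=9: +15·0.0833333° lon, +9·0.0416667° lat → SW at lon 41.25°, lat -66.625°.
Extended square 4, 8: +4·0.00833333° lon, +8·0.00416667° lat → SW at lon 41.2833°, lat -66.5917°.
Cell spans 0.00833333° lon × 0.00416667° lat. NE corner is SW corner plus one full cell.
latitude -66.58750, longitude 41.29167.

-66.58750, 41.29167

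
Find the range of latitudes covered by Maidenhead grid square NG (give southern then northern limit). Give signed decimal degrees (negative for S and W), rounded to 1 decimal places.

Field N=13, G=6: +13·20° lon, +6·10° lat → SW at lon 80°, lat -30°.
Cell spans 20° lon × 10° lat.
south -30.0, north -20.0.

-30.0, -20.0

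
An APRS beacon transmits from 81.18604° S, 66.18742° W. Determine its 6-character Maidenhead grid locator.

FA68vt

Shift to the Maidenhead origin (180°W, 90°S): lon 113.8126, lat 8.8140.
Field (20°×10°, letters A–R): lon ⌊113.8126/20⌋ = 5 → F; lat ⌊8.8140/10⌋ = 0 → A.
Square (2°×1°, digits 0–9): lon ⌊13.8126/2⌋ = 6; lat ⌊8.8140/1⌋ = 8.
Subsquare (5′×2.5′, letters a–x): lon ⌊1.8126/0.0833333⌋ = 21 → v; lat ⌊0.8140/0.0416667⌋ = 19 → t.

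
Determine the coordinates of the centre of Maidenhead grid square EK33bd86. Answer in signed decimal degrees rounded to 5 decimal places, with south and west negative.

13.15208, -93.84583

Field E=4, K=10: +4·20° lon, +10·10° lat → SW at lon -100°, lat 10°.
Square 3, 3: +3·2° lon, +3·1° lat → SW at lon -94°, lat 13°.
Subsquare b=1, d=3: +1·0.0833333° lon, +3·0.0416667° lat → SW at lon -93.9167°, lat 13.125°.
Extended square 8, 6: +8·0.00833333° lon, +6·0.00416667° lat → SW at lon -93.85°, lat 13.15°.
Cell spans 0.00833333° lon × 0.00416667° lat. Centre is SW corner plus half of each.
latitude 13.15208, longitude -93.84583.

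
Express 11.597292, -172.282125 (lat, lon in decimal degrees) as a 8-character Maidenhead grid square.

AK31uo63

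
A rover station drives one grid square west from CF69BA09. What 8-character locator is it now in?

CF69aa99

Longitude extended square 0; −1 → -1, wraps to 9, carry into subsquare.
Longitude subsquare b = 1; −1 → 0 = a.
The latitude characters are unchanged.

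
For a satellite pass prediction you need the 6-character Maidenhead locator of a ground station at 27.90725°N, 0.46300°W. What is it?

Shift to the Maidenhead origin (180°W, 90°S): lon 179.5370, lat 117.9073.
Field: lon ⌊179.5370/20⌋ = 8 → I; lat ⌊117.9073/10⌋ = 11 → L.
Square: lon ⌊19.5370/2⌋ = 9; lat ⌊7.9073/1⌋ = 7.
Subsquare: lon ⌊1.5370/0.0833333⌋ = 18 → s; lat ⌊0.9073/0.0416667⌋ = 21 → v.

IL97sv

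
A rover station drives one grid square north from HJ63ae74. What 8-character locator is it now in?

Latitude extended square 4; +1 → 5.
The longitude characters are unchanged.

HJ63ae75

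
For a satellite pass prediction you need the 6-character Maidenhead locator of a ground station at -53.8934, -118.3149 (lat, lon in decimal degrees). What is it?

DD06uc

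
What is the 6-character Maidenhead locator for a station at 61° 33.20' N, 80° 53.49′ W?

EP91nn

Shift to the Maidenhead origin (180°W, 90°S): lon 99.1085, lat 151.5533.
Field (20°×10°, letters A–R): 99.1085/20 → 4 → E, 151.5533/10 → 15 → P; chars EP.
Square (2°×1°, digits 0–9): 19.1085/2 → 9, 1.5533/1 → 1; chars 91.
Subsquare (5′×2.5′, letters a–x): 1.1085/0.0833333 → 13 → n, 0.5533/0.0416667 → 13 → n; chars nn.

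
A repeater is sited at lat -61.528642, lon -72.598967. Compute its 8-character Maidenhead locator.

FC38ql83

Shift to the Maidenhead origin (180°W, 90°S): lon 107.40103, lat 28.47136.
Field (20°×10°, letters A–R): lon ⌊107.40103/20⌋ = 5 → F; lat ⌊28.47136/10⌋ = 2 → C.
Square (2°×1°, digits 0–9): lon ⌊7.40103/2⌋ = 3; lat ⌊8.47136/1⌋ = 8.
Subsquare (5′×2.5′, letters a–x): lon ⌊1.40103/0.0833333⌋ = 16 → q; lat ⌊0.47136/0.0416667⌋ = 11 → l.
Extended square (30″×15″, digits 0–9): lon ⌊0.06770/0.00833333⌋ = 8; lat ⌊0.01302/0.00416667⌋ = 3.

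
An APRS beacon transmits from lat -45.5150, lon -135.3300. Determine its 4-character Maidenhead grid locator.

Shift to the Maidenhead origin (180°W, 90°S): lon 44.67, lat 44.48.
Field: 44.67/20 → 2 → C, 44.48/10 → 4 → E; chars CE.
Square: 4.67/2 → 2, 4.48/1 → 4; chars 24.

CE24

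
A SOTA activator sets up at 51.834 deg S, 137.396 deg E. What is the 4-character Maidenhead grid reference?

Shift to the Maidenhead origin (180°W, 90°S): lon 317.40, lat 38.17.
Field: 317.40/20 → 15 → P, 38.17/10 → 3 → D; chars PD.
Square: 17.40/2 → 8, 8.17/1 → 8; chars 88.

PD88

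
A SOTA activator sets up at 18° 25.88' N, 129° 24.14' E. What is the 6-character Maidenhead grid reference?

Offset from 180°W / 90°S: lon 309.4023°, lat 108.4313°.
Field: 309.4023/20 → 15 → P, 108.4313/10 → 10 → K; chars PK.
Square: 9.4023/2 → 4, 8.4313/1 → 8; chars 48.
Subsquare: 1.4023/0.0833333 → 16 → q, 0.4313/0.0416667 → 10 → k; chars qk.

PK48qk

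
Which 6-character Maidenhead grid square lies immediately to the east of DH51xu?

DH61au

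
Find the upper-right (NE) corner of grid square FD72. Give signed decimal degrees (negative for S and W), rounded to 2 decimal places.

Field F=5, D=3: +5·20° lon, +3·10° lat → SW at lon -80°, lat -60°.
Square 7, 2: +7·2° lon, +2·1° lat → SW at lon -66°, lat -58°.
Cell spans 2° lon × 1° lat. NE corner is SW corner plus one full cell.
latitude -57.00, longitude -64.00.

-57.00, -64.00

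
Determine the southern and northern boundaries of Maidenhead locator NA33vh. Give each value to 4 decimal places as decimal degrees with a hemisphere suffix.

86.7083° S, 86.6667° S

Field N=13, A=0: +13·20° lon, +0·10° lat → SW at lon 80°, lat -90°.
Square 3, 3: +3·2° lon, +3·1° lat → SW at lon 86°, lat -87°.
Subsquare v=21, h=7: +21·0.0833333° lon, +7·0.0416667° lat → SW at lon 87.75°, lat -86.7083°.
Cell spans 0.0833333° lon × 0.0416667° lat.
south 86.7083° S, north 86.6667° S.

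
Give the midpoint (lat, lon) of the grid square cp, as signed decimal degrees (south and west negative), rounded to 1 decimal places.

65.0, -130.0

Field C=2, P=15: +2·20° lon, +15·10° lat → SW at lon -140°, lat 60°.
Cell spans 20° lon × 10° lat. Centre is SW corner plus half of each.
latitude 65.0, longitude -130.0.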